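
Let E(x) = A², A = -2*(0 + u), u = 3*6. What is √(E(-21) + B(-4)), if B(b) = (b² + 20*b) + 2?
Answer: √1234 ≈ 35.128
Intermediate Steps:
u = 18
A = -36 (A = -2*(0 + 18) = -2*18 = -36)
B(b) = 2 + b² + 20*b
E(x) = 1296 (E(x) = (-36)² = 1296)
√(E(-21) + B(-4)) = √(1296 + (2 + (-4)² + 20*(-4))) = √(1296 + (2 + 16 - 80)) = √(1296 - 62) = √1234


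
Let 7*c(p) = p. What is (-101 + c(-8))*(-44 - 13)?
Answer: 40755/7 ≈ 5822.1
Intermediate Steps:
c(p) = p/7
(-101 + c(-8))*(-44 - 13) = (-101 + (⅐)*(-8))*(-44 - 13) = (-101 - 8/7)*(-57) = -715/7*(-57) = 40755/7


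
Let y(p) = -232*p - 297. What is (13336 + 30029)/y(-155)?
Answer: 43365/35663 ≈ 1.2160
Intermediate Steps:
y(p) = -297 - 232*p
(13336 + 30029)/y(-155) = (13336 + 30029)/(-297 - 232*(-155)) = 43365/(-297 + 35960) = 43365/35663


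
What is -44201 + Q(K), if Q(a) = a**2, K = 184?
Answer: -10345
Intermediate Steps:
-44201 + Q(K) = -44201 + 184**2 = -44201 + 33856 = -10345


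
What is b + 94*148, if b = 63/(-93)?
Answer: 431251/31 ≈ 13911.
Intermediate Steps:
b = -21/31 (b = 63*(-1/93) = -21/31 ≈ -0.67742)
b + 94*148 = -21/31 + 94*148 = -21/31 + 13912 = 431251/31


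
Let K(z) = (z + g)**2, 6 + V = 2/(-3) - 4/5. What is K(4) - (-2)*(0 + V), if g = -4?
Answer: -224/15 ≈ -14.933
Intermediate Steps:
V = -112/15 (V = -6 + (2/(-3) - 4/5) = -6 + (2*(-1/3) - 4*1/5) = -6 + (-2/3 - 4/5) = -6 - 22/15 = -112/15 ≈ -7.4667)
K(z) = (-4 + z)**2 (K(z) = (z - 4)**2 = (-4 + z)**2)
K(4) - (-2)*(0 + V) = (-4 + 4)**2 - (-2)*(0 - 112/15) = 0**2 - (-2)*(-112)/15 = 0 - 1*224/15 = 0 - 224/15 = -224/15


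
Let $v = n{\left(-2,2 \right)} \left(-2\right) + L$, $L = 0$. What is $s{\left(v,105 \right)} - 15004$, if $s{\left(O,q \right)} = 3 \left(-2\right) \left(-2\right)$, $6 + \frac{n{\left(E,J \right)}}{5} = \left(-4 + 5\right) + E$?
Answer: $-14992$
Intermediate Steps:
$n{\left(E,J \right)} = -25 + 5 E$ ($n{\left(E,J \right)} = -30 + 5 \left(\left(-4 + 5\right) + E\right) = -30 + 5 \left(1 + E\right) = -30 + \left(5 + 5 E\right) = -25 + 5 E$)
$v = 70$ ($v = \left(-25 + 5 \left(-2\right)\right) \left(-2\right) + 0 = \left(-25 - 10\right) \left(-2\right) + 0 = \left(-35\right) \left(-2\right) + 0 = 70 + 0 = 70$)
$s{\left(O,q \right)} = 12$ ($s{\left(O,q \right)} = \left(-6\right) \left(-2\right) = 12$)
$s{\left(v,105 \right)} - 15004 = 12 - 15004 = -14992$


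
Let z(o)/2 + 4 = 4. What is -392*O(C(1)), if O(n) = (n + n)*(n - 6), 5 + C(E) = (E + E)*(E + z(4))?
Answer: -21168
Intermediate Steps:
z(o) = 0 (z(o) = -8 + 2*4 = -8 + 8 = 0)
C(E) = -5 + 2*E**2 (C(E) = -5 + (E + E)*(E + 0) = -5 + (2*E)*E = -5 + 2*E**2)
O(n) = 2*n*(-6 + n) (O(n) = (2*n)*(-6 + n) = 2*n*(-6 + n))
-392*O(C(1)) = -784*(-5 + 2*1**2)*(-6 + (-5 + 2*1**2)) = -784*(-5 + 2*1)*(-6 + (-5 + 2*1)) = -784*(-5 + 2)*(-6 + (-5 + 2)) = -784*(-3)*(-6 - 3) = -784*(-3)*(-9) = -392*54 = -21168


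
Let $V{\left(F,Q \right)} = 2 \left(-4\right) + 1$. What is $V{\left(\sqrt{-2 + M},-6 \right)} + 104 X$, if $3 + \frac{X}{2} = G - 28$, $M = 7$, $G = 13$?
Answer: $-3751$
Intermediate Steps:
$V{\left(F,Q \right)} = -7$ ($V{\left(F,Q \right)} = -8 + 1 = -7$)
$X = -36$ ($X = -6 + 2 \left(13 - 28\right) = -6 + 2 \left(-15\right) = -6 - 30 = -36$)
$V{\left(\sqrt{-2 + M},-6 \right)} + 104 X = -7 + 104 \left(-36\right) = -7 - 3744 = -3751$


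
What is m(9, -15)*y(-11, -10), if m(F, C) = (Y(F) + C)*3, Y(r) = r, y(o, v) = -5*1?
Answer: 90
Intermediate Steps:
y(o, v) = -5
m(F, C) = 3*C + 3*F (m(F, C) = (F + C)*3 = (C + F)*3 = 3*C + 3*F)
m(9, -15)*y(-11, -10) = (3*(-15) + 3*9)*(-5) = (-45 + 27)*(-5) = -18*(-5) = 90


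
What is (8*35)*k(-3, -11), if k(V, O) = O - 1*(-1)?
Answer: -2800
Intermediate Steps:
k(V, O) = 1 + O (k(V, O) = O + 1 = 1 + O)
(8*35)*k(-3, -11) = (8*35)*(1 - 11) = 280*(-10) = -2800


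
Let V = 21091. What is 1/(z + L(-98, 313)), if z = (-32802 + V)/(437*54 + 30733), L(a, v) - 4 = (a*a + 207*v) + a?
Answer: 54331/4036835920 ≈ 1.3459e-5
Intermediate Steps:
L(a, v) = 4 + a + a² + 207*v (L(a, v) = 4 + ((a*a + 207*v) + a) = 4 + ((a² + 207*v) + a) = 4 + (a + a² + 207*v) = 4 + a + a² + 207*v)
z = -11711/54331 (z = (-32802 + 21091)/(437*54 + 30733) = -11711/(23598 + 30733) = -11711/54331 ≈ -0.21555)
1/(z + L(-98, 313)) = 1/(-11711/54331 + (4 - 98 + (-98)² + 207*313)) = 1/(-11711/54331 + (4 - 98 + 9604 + 64791)) = 1/(-11711/54331 + 74301) = 1/(4036835920/54331) = 54331/4036835920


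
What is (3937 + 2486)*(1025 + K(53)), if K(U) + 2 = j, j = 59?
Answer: 6949686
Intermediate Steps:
K(U) = 57 (K(U) = -2 + 59 = 57)
(3937 + 2486)*(1025 + K(53)) = (3937 + 2486)*(1025 + 57) = 6423*1082 = 6949686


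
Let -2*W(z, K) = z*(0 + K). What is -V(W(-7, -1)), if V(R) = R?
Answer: 7/2 ≈ 3.5000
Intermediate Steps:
W(z, K) = -K*z/2 (W(z, K) = -z*(0 + K)/2 = -z*K/2 = -K*z/2)
-V(W(-7, -1)) = -(-1)*(-1)*(-7)/2 = -1*(-7/2) = 7/2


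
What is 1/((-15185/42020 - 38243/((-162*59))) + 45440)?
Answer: 40162716/1825139998303 ≈ 2.2005e-5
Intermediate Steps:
1/((-15185/42020 - 38243/((-162*59))) + 45440) = 1/((-15185*1/42020 - 38243/(-9558)) + 45440) = 1/((-3037/8404 - 38243*(-1/9558)) + 45440) = 1/((-3037/8404 + 38243/9558) + 45440) = 1/(146183263/40162716 + 45440) = 1/(1825139998303/40162716) = 40162716/1825139998303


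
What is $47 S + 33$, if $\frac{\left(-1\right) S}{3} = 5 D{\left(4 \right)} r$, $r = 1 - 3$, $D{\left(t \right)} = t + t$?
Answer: $11313$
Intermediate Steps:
$D{\left(t \right)} = 2 t$
$r = -2$ ($r = 1 - 3 = -2$)
$S = 240$ ($S = - 3 \cdot 5 \cdot 2 \cdot 4 \left(-2\right) = - 3 \cdot 5 \cdot 8 \left(-2\right) = - 3 \cdot 40 \left(-2\right) = \left(-3\right) \left(-80\right) = 240$)
$47 S + 33 = 47 \cdot 240 + 33 = 11280 + 33 = 11313$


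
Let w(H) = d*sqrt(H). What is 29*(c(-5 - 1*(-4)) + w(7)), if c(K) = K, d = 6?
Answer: -29 + 174*sqrt(7) ≈ 431.36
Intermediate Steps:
w(H) = 6*sqrt(H)
29*(c(-5 - 1*(-4)) + w(7)) = 29*((-5 - 1*(-4)) + 6*sqrt(7)) = 29*((-5 + 4) + 6*sqrt(7)) = 29*(-1 + 6*sqrt(7)) = -29 + 174*sqrt(7)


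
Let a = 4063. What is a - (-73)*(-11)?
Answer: 3260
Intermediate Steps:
a - (-73)*(-11) = 4063 - (-73)*(-11) = 4063 - 1*803 = 4063 - 803 = 3260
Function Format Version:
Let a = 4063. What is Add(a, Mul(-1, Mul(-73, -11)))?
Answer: 3260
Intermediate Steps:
Add(a, Mul(-1, Mul(-73, -11))) = Add(4063, Mul(-1, Mul(-73, -11))) = Add(4063, Mul(-1, 803)) = Add(4063, -803) = 3260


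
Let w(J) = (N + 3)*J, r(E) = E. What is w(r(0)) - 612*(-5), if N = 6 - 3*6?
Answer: 3060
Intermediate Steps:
N = -12 (N = 6 - 18 = -12)
w(J) = -9*J (w(J) = (-12 + 3)*J = -9*J)
w(r(0)) - 612*(-5) = -9*0 - 612*(-5) = 0 - 153*(-20) = 0 + 3060 = 3060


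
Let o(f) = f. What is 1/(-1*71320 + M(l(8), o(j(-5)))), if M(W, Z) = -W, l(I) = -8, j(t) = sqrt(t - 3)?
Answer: -1/71312 ≈ -1.4023e-5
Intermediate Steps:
j(t) = sqrt(-3 + t)
1/(-1*71320 + M(l(8), o(j(-5)))) = 1/(-1*71320 - 1*(-8)) = 1/(-71320 + 8) = 1/(-71312) = -1/71312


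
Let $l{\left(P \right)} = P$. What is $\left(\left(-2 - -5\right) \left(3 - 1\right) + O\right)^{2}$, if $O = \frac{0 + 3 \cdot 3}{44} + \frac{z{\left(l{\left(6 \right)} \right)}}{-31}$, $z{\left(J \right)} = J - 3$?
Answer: $\frac{69405561}{1860496} \approx 37.305$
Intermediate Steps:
$z{\left(J \right)} = -3 + J$ ($z{\left(J \right)} = J - 3 = -3 + J$)
$O = \frac{147}{1364}$ ($O = \frac{0 + 3 \cdot 3}{44} + \frac{-3 + 6}{-31} = \left(0 + 9\right) \frac{1}{44} + 3 \left(- \frac{1}{31}\right) = 9 \cdot \frac{1}{44} - \frac{3}{31} = \frac{9}{44} - \frac{3}{31} = \frac{147}{1364} \approx 0.10777$)
$\left(\left(-2 - -5\right) \left(3 - 1\right) + O\right)^{2} = \left(\left(-2 - -5\right) \left(3 - 1\right) + \frac{147}{1364}\right)^{2} = \left(\left(-2 + 5\right) 2 + \frac{147}{1364}\right)^{2} = \left(3 \cdot 2 + \frac{147}{1364}\right)^{2} = \left(6 + \frac{147}{1364}\right)^{2} = \left(\frac{8331}{1364}\right)^{2} = \frac{69405561}{1860496}$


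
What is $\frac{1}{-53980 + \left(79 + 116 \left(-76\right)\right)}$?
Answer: $- \frac{1}{62717} \approx -1.5945 \cdot 10^{-5}$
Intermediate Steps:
$\frac{1}{-53980 + \left(79 + 116 \left(-76\right)\right)} = \frac{1}{-53980 + \left(79 - 8816\right)} = \frac{1}{-53980 - 8737} = \frac{1}{-62717} = - \frac{1}{62717}$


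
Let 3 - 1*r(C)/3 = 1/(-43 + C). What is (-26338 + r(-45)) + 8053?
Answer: -1608285/88 ≈ -18276.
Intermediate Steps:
r(C) = 9 - 3/(-43 + C)
(-26338 + r(-45)) + 8053 = (-26338 + 3*(-130 + 3*(-45))/(-43 - 45)) + 8053 = (-26338 + 3*(-130 - 135)/(-88)) + 8053 = (-26338 + 3*(-1/88)*(-265)) + 8053 = (-26338 + 795/88) + 8053 = -2316949/88 + 8053 = -1608285/88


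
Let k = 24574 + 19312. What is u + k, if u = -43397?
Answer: 489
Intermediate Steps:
k = 43886
u + k = -43397 + 43886 = 489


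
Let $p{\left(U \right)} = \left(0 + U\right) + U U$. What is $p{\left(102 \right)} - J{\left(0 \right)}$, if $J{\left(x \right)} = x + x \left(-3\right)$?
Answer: $10506$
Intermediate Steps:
$p{\left(U \right)} = U + U^{2}$
$J{\left(x \right)} = - 2 x$ ($J{\left(x \right)} = x - 3 x = - 2 x$)
$p{\left(102 \right)} - J{\left(0 \right)} = 102 \left(1 + 102\right) - \left(-2\right) 0 = 102 \cdot 103 - 0 = 10506 + 0 = 10506$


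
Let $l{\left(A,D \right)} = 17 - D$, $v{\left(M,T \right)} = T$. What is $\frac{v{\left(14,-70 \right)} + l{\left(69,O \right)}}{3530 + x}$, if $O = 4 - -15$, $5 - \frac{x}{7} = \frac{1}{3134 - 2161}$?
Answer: $- \frac{1668}{82589} \approx -0.020196$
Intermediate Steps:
$x = \frac{4864}{139}$ ($x = 35 - \frac{7}{3134 - 2161} = 35 - \frac{7}{973} = 35 - \frac{1}{139} = \frac{4864}{139} \approx 34.993$)
$O = 19$ ($O = 4 + 15 = 19$)
$\frac{v{\left(14,-70 \right)} + l{\left(69,O \right)}}{3530 + x} = \frac{-70 + \left(17 - 19\right)}{3530 + \frac{4864}{139}} = \frac{-70 + \left(17 - 19\right)}{\frac{495534}{139}} = \left(-70 - 2\right) \frac{139}{495534} = \left(-72\right) \frac{139}{495534} = - \frac{1668}{82589}$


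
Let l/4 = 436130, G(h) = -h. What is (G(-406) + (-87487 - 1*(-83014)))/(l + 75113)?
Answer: -4067/1819633 ≈ -0.0022351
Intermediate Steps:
l = 1744520 (l = 4*436130 = 1744520)
(G(-406) + (-87487 - 1*(-83014)))/(l + 75113) = (-1*(-406) + (-87487 - 1*(-83014)))/(1744520 + 75113) = (406 + (-87487 + 83014))/1819633 = (406 - 4473)*(1/1819633) = -4067*1/1819633 = -4067/1819633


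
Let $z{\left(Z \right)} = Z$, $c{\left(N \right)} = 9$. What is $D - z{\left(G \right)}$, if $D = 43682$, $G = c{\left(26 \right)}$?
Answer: $43673$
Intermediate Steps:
$G = 9$
$D - z{\left(G \right)} = 43682 - 9 = 43673$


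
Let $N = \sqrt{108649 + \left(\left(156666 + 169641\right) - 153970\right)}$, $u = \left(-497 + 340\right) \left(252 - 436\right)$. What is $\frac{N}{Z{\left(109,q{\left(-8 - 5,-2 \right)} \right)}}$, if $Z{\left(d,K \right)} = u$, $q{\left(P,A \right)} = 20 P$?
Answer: $\frac{\sqrt{280986}}{28888} \approx 0.01835$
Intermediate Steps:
$u = 28888$ ($u = \left(-157\right) \left(-184\right) = 28888$)
$Z{\left(d,K \right)} = 28888$
$N = \sqrt{280986}$ ($N = \sqrt{108649 + \left(326307 - 153970\right)} = \sqrt{108649 + 172337} = \sqrt{280986} \approx 530.08$)
$\frac{N}{Z{\left(109,q{\left(-8 - 5,-2 \right)} \right)}} = \frac{\sqrt{280986}}{28888}$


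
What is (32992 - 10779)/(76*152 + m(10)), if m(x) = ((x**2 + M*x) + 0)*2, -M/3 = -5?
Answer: 22213/12052 ≈ 1.8431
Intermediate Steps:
M = 15 (M = -3*(-5) = 15)
m(x) = 2*x**2 + 30*x (m(x) = ((x**2 + 15*x) + 0)*2 = (x**2 + 15*x)*2 = 2*x**2 + 30*x)
(32992 - 10779)/(76*152 + m(10)) = (32992 - 10779)/(76*152 + 2*10*(15 + 10)) = 22213/(11552 + 2*10*25) = 22213/(11552 + 500) = 22213/12052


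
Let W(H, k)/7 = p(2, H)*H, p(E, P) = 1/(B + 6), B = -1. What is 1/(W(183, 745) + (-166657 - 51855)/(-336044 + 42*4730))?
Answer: 85865/22135183 ≈ 0.0038791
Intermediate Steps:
p(E, P) = ⅕ (p(E, P) = 1/(-1 + 6) = 1/5 = ⅕)
W(H, k) = 7*H/5 (W(H, k) = 7*(H/5) = 7*H/5)
1/(W(183, 745) + (-166657 - 51855)/(-336044 + 42*4730)) = 1/((7/5)*183 + (-166657 - 51855)/(-336044 + 42*4730)) = 1/(1281/5 - 218512/(-336044 + 198660)) = 1/(1281/5 - 218512/(-137384)) = 1/(1281/5 - 218512*(-1/137384)) = 1/(1281/5 + 27314/17173) = 1/(22135183/85865) = 85865/22135183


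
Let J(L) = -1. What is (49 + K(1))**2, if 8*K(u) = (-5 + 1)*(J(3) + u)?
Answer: 2401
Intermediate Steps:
K(u) = 1/2 - u/2 (K(u) = ((-5 + 1)*(-1 + u))/8 = (-4*(-1 + u))/8 = (4 - 4*u)/8 = 1/2 - u/2)
(49 + K(1))**2 = (49 + (1/2 - 1/2*1))**2 = (49 + (1/2 - 1/2))**2 = (49 + 0)**2 = 49**2 = 2401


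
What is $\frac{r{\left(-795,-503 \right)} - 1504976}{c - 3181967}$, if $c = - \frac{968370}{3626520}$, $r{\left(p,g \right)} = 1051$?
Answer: $\frac{181800469700}{384648931107} \approx 0.47264$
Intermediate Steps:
$c = - \frac{32279}{120884}$ ($c = \left(-968370\right) \frac{1}{3626520} = - \frac{32279}{120884} \approx -0.26702$)
$\frac{r{\left(-795,-503 \right)} - 1504976}{c - 3181967} = \frac{1051 - 1504976}{- \frac{32279}{120884} - 3181967} = - \frac{1503925}{- \frac{384648931107}{120884}} = \left(-1503925\right) \left(- \frac{120884}{384648931107}\right) = \frac{181800469700}{384648931107}$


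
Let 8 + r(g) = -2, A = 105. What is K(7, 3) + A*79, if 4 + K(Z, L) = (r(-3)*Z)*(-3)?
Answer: 8501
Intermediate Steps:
r(g) = -10 (r(g) = -8 - 2 = -10)
K(Z, L) = -4 + 30*Z (K(Z, L) = -4 - 10*Z*(-3) = -4 + 30*Z)
K(7, 3) + A*79 = (-4 + 30*7) + 105*79 = (-4 + 210) + 8295 = 206 + 8295 = 8501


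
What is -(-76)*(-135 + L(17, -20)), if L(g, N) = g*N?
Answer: -36100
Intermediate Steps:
L(g, N) = N*g
-(-76)*(-135 + L(17, -20)) = -(-76)*(-135 - 20*17) = -(-76)*(-135 - 340) = -(-76)*(-475) = -1*36100 = -36100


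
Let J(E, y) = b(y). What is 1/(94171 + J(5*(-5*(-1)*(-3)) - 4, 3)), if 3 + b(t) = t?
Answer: 1/94171 ≈ 1.0619e-5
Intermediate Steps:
b(t) = -3 + t
J(E, y) = -3 + y
1/(94171 + J(5*(-5*(-1)*(-3)) - 4, 3)) = 1/(94171 + (-3 + 3)) = 1/(94171 + 0) = 1/94171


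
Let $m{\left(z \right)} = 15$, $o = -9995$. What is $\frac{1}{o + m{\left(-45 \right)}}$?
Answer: $- \frac{1}{9980} \approx -0.0001002$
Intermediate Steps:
$\frac{1}{o + m{\left(-45 \right)}} = \frac{1}{-9995 + 15} = \frac{1}{-9980} = - \frac{1}{9980}$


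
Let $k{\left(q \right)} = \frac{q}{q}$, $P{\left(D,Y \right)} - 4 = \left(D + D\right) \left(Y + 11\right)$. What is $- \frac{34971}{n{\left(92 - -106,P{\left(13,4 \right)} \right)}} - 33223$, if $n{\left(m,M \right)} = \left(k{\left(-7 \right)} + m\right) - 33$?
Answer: $- \frac{5549989}{166} \approx -33434.0$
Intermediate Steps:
$P{\left(D,Y \right)} = 4 + 2 D \left(11 + Y\right)$ ($P{\left(D,Y \right)} = 4 + \left(D + D\right) \left(Y + 11\right) = 4 + 2 D \left(11 + Y\right)$)
$k{\left(q \right)} = 1$
$n{\left(m,M \right)} = -32 + m$ ($n{\left(m,M \right)} = \left(1 + m\right) - 33 = -32 + m$)
$- \frac{34971}{n{\left(92 - -106,P{\left(13,4 \right)} \right)}} - 33223 = - \frac{34971}{-32 + \left(92 - -106\right)} - 33223 = - \frac{34971}{-32 + \left(92 + 106\right)} - 33223 = - \frac{34971}{-32 + 198} - 33223 = - \frac{34971}{166} - 33223 = - \frac{5549989}{166}$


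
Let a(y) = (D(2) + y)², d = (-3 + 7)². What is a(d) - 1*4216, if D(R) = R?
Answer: -3892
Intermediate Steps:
d = 16 (d = 4² = 16)
a(y) = (2 + y)²
a(d) - 1*4216 = (2 + 16)² - 1*4216 = 18² - 4216 = 324 - 4216 = -3892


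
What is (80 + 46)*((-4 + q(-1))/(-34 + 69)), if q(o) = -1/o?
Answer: -54/5 ≈ -10.800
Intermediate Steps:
(80 + 46)*((-4 + q(-1))/(-34 + 69)) = (80 + 46)*((-4 - 1/(-1))/(-34 + 69)) = 126*((-4 - 1*(-1))/35) = 126*((-4 + 1)*(1/35)) = 126*(-3*1/35) = 126*(-3/35) = -54/5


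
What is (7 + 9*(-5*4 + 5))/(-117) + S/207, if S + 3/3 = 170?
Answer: 5141/2691 ≈ 1.9104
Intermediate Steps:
S = 169 (S = -1 + 170 = 169)
(7 + 9*(-5*4 + 5))/(-117) + S/207 = (7 + 9*(-5*4 + 5))/(-117) + 169/207 = (7 + 9*(-20 + 5))*(-1/117) + 169*(1/207) = (7 + 9*(-15))*(-1/117) + 169/207 = (7 - 135)*(-1/117) + 169/207 = -128*(-1/117) + 169/207 = 128/117 + 169/207 = 5141/2691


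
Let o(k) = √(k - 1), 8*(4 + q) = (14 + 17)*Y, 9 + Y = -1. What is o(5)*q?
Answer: -171/2 ≈ -85.500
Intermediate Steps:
Y = -10 (Y = -9 - 1 = -10)
q = -171/4 (q = -4 + ((14 + 17)*(-10))/8 = -4 + (31*(-10))/8 = -4 + (⅛)*(-310) = -4 - 155/4 = -171/4 ≈ -42.750)
o(k) = √(-1 + k)
o(5)*q = √(-1 + 5)*(-171/4) = √4*(-171/4) = 2*(-171/4) = -171/2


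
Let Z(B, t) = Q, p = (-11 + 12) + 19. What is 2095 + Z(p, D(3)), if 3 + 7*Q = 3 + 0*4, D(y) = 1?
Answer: 2095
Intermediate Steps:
p = 20 (p = 1 + 19 = 20)
Q = 0 (Q = -3/7 + (3 + 0*4)/7 = -3/7 + (3 + 0)/7 = -3/7 + (⅐)*3 = -3/7 + 3/7 = 0)
Z(B, t) = 0
2095 + Z(p, D(3)) = 2095 + 0 = 2095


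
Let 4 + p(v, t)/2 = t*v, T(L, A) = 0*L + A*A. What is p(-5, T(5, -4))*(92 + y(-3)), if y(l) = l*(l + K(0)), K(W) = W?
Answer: -16968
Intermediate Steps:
T(L, A) = A**2 (T(L, A) = 0 + A**2 = A**2)
p(v, t) = -8 + 2*t*v (p(v, t) = -8 + 2*(t*v) = -8 + 2*t*v)
y(l) = l**2 (y(l) = l*(l + 0) = l*l = l**2)
p(-5, T(5, -4))*(92 + y(-3)) = (-8 + 2*(-4)**2*(-5))*(92 + (-3)**2) = (-8 + 2*16*(-5))*(92 + 9) = (-8 - 160)*101 = -168*101 = -16968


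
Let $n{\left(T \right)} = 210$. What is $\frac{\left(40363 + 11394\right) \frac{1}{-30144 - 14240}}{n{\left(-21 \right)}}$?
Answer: $- \frac{709}{127680} \approx -0.0055529$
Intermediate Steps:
$\frac{\left(40363 + 11394\right) \frac{1}{-30144 - 14240}}{n{\left(-21 \right)}} = \frac{\left(40363 + 11394\right) \frac{1}{-30144 - 14240}}{210} = \frac{51757}{-44384} \cdot \frac{1}{210} = 51757 \left(- \frac{1}{44384}\right) \frac{1}{210} = \left(- \frac{709}{608}\right) \frac{1}{210} = - \frac{709}{127680}$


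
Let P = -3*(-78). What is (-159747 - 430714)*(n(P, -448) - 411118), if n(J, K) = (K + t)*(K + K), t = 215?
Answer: 119479783350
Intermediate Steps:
P = 234
n(J, K) = 2*K*(215 + K) (n(J, K) = (K + 215)*(K + K) = (215 + K)*(2*K) = 2*K*(215 + K))
(-159747 - 430714)*(n(P, -448) - 411118) = (-159747 - 430714)*(2*(-448)*(215 - 448) - 411118) = -590461*(2*(-448)*(-233) - 411118) = -590461*(208768 - 411118) = -590461*(-202350) = 119479783350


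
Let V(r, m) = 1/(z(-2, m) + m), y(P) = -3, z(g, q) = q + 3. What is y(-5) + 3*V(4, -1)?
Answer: 0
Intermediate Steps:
z(g, q) = 3 + q
V(r, m) = 1/(3 + 2*m) (V(r, m) = 1/((3 + m) + m) = 1/(3 + 2*m))
y(-5) + 3*V(4, -1) = -3 + 3/(3 + 2*(-1)) = -3 + 3/(3 - 2) = -3 + 3/1 = -3 + 3*1 = -3 + 3 = 0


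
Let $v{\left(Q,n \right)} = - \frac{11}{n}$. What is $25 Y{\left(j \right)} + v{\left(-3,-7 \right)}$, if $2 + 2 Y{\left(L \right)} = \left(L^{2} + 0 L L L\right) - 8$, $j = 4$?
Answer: $\frac{536}{7} \approx 76.571$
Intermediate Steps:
$Y{\left(L \right)} = -5 + \frac{L^{2}}{2}$ ($Y{\left(L \right)} = -1 + \frac{\left(L^{2} + 0 L L L\right) - 8}{2} = -1 + \frac{\left(L^{2} + 0 L L\right) - 8}{2} = -1 + \frac{\left(L^{2} + 0 L\right) - 8}{2} = -1 + \frac{\left(L^{2} + 0\right) - 8}{2} = -1 + \frac{L^{2} - 8}{2} = -1 + \frac{-8 + L^{2}}{2} = -1 + \left(-4 + \frac{L^{2}}{2}\right) = -5 + \frac{L^{2}}{2}$)
$25 Y{\left(j \right)} + v{\left(-3,-7 \right)} = 25 \left(-5 + \frac{4^{2}}{2}\right) - \frac{11}{-7} = 25 \left(-5 + \frac{1}{2} \cdot 16\right) - - \frac{11}{7} = 25 \left(-5 + 8\right) + \frac{11}{7} = 25 \cdot 3 + \frac{11}{7} = 75 + \frac{11}{7} = \frac{536}{7}$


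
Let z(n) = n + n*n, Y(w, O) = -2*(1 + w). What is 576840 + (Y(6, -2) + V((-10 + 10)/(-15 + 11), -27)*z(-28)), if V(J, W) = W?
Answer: 556414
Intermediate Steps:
Y(w, O) = -2 - 2*w
z(n) = n + n²
576840 + (Y(6, -2) + V((-10 + 10)/(-15 + 11), -27)*z(-28)) = 576840 + ((-2 - 2*6) - (-756)*(1 - 28)) = 576840 + ((-2 - 12) - (-756)*(-27)) = 576840 + (-14 - 27*756) = 576840 + (-14 - 20412) = 576840 - 20426 = 556414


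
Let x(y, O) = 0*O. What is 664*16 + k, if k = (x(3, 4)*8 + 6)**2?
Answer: 10660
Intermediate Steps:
x(y, O) = 0
k = 36 (k = (0*8 + 6)**2 = (0 + 6)**2 = 6**2 = 36)
664*16 + k = 664*16 + 36 = 10624 + 36 = 10660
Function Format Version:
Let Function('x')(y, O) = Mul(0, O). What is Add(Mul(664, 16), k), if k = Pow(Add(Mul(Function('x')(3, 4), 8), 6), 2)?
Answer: 10660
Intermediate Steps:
Function('x')(y, O) = 0
k = 36 (k = Pow(Add(Mul(0, 8), 6), 2) = Pow(Add(0, 6), 2) = Pow(6, 2) = 36)
Add(Mul(664, 16), k) = Add(Mul(664, 16), 36) = Add(10624, 36) = 10660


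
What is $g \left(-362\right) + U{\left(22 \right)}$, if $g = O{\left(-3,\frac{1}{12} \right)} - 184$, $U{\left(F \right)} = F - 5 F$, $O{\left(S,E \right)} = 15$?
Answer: $61090$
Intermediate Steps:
$U{\left(F \right)} = - 4 F$
$g = -169$ ($g = 15 - 184 = -169$)
$g \left(-362\right) + U{\left(22 \right)} = \left(-169\right) \left(-362\right) - 88 = 61178 - 88 = 61090$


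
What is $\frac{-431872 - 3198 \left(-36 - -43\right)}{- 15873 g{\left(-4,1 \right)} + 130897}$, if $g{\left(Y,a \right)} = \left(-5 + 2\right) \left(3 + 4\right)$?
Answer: $- \frac{227129}{232115} \approx -0.97852$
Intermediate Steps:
$g{\left(Y,a \right)} = -21$ ($g{\left(Y,a \right)} = \left(-3\right) 7 = -21$)
$\frac{-431872 - 3198 \left(-36 - -43\right)}{- 15873 g{\left(-4,1 \right)} + 130897} = \frac{-431872 - 3198 \left(-36 - -43\right)}{\left(-15873\right) \left(-21\right) + 130897} = \frac{-431872 - 3198 \left(-36 + 43\right)}{333333 + 130897} = \frac{-431872 - 22386}{464230} = \left(-431872 - 22386\right) \frac{1}{464230} = \left(-454258\right) \frac{1}{464230} = - \frac{227129}{232115}$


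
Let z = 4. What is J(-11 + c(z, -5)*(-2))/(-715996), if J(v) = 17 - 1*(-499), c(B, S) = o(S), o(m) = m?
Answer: -129/178999 ≈ -0.00072067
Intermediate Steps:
c(B, S) = S
J(v) = 516 (J(v) = 17 + 499 = 516)
J(-11 + c(z, -5)*(-2))/(-715996) = 516/(-715996) = 516*(-1/715996) = -129/178999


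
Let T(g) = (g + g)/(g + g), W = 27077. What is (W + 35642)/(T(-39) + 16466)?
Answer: 62719/16467 ≈ 3.8088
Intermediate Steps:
T(g) = 1 (T(g) = (2*g)/((2*g)) = (2*g)*(1/(2*g)) = 1)
(W + 35642)/(T(-39) + 16466) = (27077 + 35642)/(1 + 16466) = 62719/16467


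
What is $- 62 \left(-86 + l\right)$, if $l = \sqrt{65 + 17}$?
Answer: $5332 - 62 \sqrt{82} \approx 4770.6$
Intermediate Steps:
$l = \sqrt{82} \approx 9.0554$
$- 62 \left(-86 + l\right) = - 62 \left(-86 + \sqrt{82}\right) = 5332 - 62 \sqrt{82}$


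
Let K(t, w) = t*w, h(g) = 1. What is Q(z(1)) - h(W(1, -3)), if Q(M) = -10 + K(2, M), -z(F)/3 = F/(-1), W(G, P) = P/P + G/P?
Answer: -5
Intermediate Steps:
W(G, P) = 1 + G/P
z(F) = 3*F (z(F) = -3*F/(-1) = -3*F*(-1) = -(-3)*F = 3*F)
Q(M) = -10 + 2*M
Q(z(1)) - h(W(1, -3)) = (-10 + 2*(3*1)) - 1*1 = (-10 + 2*3) - 1 = (-10 + 6) - 1 = -4 - 1 = -5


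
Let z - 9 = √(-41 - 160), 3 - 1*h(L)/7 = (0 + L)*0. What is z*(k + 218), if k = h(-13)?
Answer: 2151 + 239*I*√201 ≈ 2151.0 + 3388.4*I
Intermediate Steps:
h(L) = 21 (h(L) = 21 - 7*(0 + L)*0 = 21 - 7*L*0 = 21 - 7*0 = 21 + 0 = 21)
k = 21
z = 9 + I*√201 (z = 9 + √(-41 - 160) = 9 + √(-201) = 9 + I*√201 ≈ 9.0 + 14.177*I)
z*(k + 218) = (9 + I*√201)*(21 + 218) = (9 + I*√201)*239 = 2151 + 239*I*√201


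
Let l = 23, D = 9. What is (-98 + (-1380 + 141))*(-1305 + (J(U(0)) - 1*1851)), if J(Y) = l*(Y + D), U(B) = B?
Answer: 3942813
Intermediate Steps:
J(Y) = 207 + 23*Y (J(Y) = 23*(Y + 9) = 23*(9 + Y) = 207 + 23*Y)
(-98 + (-1380 + 141))*(-1305 + (J(U(0)) - 1*1851)) = (-98 + (-1380 + 141))*(-1305 + ((207 + 23*0) - 1*1851)) = (-98 - 1239)*(-1305 + ((207 + 0) - 1851)) = -1337*(-1305 + (207 - 1851)) = -1337*(-1305 - 1644) = -1337*(-2949) = 3942813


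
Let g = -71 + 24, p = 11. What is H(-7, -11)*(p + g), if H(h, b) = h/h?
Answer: -36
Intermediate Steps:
H(h, b) = 1
g = -47
H(-7, -11)*(p + g) = 1*(11 - 47) = 1*(-36) = -36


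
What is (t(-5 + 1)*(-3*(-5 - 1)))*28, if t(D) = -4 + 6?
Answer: 1008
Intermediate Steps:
t(D) = 2
(t(-5 + 1)*(-3*(-5 - 1)))*28 = (2*(-3*(-5 - 1)))*28 = (2*(-3*(-6)))*28 = (2*18)*28 = 36*28 = 1008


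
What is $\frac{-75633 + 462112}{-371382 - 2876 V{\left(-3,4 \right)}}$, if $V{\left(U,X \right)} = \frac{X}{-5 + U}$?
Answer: $- \frac{386479}{369944} \approx -1.0447$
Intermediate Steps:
$\frac{-75633 + 462112}{-371382 - 2876 V{\left(-3,4 \right)}} = \frac{-75633 + 462112}{-371382 - 2876 \frac{4}{-5 - 3}} = \frac{386479}{-371382 - 2876 \frac{4}{-8}} = \frac{386479}{-371382 - 2876 \cdot 4 \left(- \frac{1}{8}\right)} = \frac{386479}{-371382 - -1438} = \frac{386479}{-371382 + 1438} = \frac{386479}{-369944} = 386479 \left(- \frac{1}{369944}\right) = - \frac{386479}{369944}$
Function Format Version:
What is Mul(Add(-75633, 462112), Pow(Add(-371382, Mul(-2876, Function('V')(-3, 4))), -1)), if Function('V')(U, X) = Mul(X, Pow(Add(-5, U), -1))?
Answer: Rational(-386479, 369944) ≈ -1.0447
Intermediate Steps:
Mul(Add(-75633, 462112), Pow(Add(-371382, Mul(-2876, Function('V')(-3, 4))), -1)) = Mul(Add(-75633, 462112), Pow(Add(-371382, Mul(-2876, Mul(4, Pow(Add(-5, -3), -1)))), -1)) = Mul(386479, Pow(Add(-371382, Mul(-2876, Mul(4, Pow(-8, -1)))), -1)) = Mul(386479, Pow(Add(-371382, Mul(-2876, Mul(4, Rational(-1, 8)))), -1)) = Mul(386479, Pow(Add(-371382, Mul(-2876, Rational(-1, 2))), -1)) = Mul(386479, Pow(Add(-371382, 1438), -1)) = Mul(386479, Pow(-369944, -1)) = Mul(386479, Rational(-1, 369944)) = Rational(-386479, 369944)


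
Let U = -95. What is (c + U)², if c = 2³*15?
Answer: 625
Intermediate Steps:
c = 120 (c = 8*15 = 120)
(c + U)² = (120 - 95)² = 25² = 625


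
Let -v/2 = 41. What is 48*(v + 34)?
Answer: -2304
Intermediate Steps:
v = -82 (v = -2*41 = -82)
48*(v + 34) = 48*(-82 + 34) = 48*(-48) = -2304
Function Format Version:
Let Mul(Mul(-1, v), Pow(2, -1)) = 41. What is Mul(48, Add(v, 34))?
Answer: -2304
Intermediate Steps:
v = -82 (v = Mul(-2, 41) = -82)
Mul(48, Add(v, 34)) = Mul(48, Add(-82, 34)) = Mul(48, -48) = -2304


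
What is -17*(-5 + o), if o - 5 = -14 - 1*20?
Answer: 578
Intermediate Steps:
o = -29 (o = 5 + (-14 - 1*20) = 5 + (-14 - 20) = 5 - 34 = -29)
-17*(-5 + o) = -17*(-5 - 29) = -17*(-34) = 578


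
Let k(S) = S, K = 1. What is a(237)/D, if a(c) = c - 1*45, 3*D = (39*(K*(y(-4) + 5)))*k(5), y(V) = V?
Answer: 192/65 ≈ 2.9538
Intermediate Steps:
D = 65 (D = ((39*(1*(-4 + 5)))*5)/3 = ((39*(1*1))*5)/3 = ((39*1)*5)/3 = (39*5)/3 = (⅓)*195 = 65)
a(c) = -45 + c (a(c) = c - 45 = -45 + c)
a(237)/D = (-45 + 237)/65 = 192*(1/65) = 192/65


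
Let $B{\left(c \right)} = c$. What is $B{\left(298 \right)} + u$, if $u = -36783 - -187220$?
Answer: $150735$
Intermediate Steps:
$u = 150437$ ($u = -36783 + 187220 = 150437$)
$B{\left(298 \right)} + u = 298 + 150437 = 150735$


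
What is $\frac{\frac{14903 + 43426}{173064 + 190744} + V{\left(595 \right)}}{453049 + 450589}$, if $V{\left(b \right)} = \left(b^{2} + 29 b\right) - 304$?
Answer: $\frac{134964094937}{328750733504} \approx 0.41054$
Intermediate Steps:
$V{\left(b \right)} = -304 + b^{2} + 29 b$
$\frac{\frac{14903 + 43426}{173064 + 190744} + V{\left(595 \right)}}{453049 + 450589} = \frac{\frac{14903 + 43426}{173064 + 190744} + \left(-304 + 595^{2} + 29 \cdot 595\right)}{453049 + 450589} = \frac{\frac{58329}{363808} + \left(-304 + 354025 + 17255\right)}{903638} = \left(58329 \cdot \frac{1}{363808} + 370976\right) \frac{1}{903638} = \left(\frac{58329}{363808} + 370976\right) \frac{1}{903638} = \frac{134964094937}{363808} \cdot \frac{1}{903638} = \frac{134964094937}{328750733504}$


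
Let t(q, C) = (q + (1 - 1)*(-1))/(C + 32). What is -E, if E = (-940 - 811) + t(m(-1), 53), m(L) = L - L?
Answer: 1751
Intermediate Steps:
m(L) = 0
t(q, C) = q/(32 + C) (t(q, C) = (q + 0*(-1))/(32 + C) = (q + 0)/(32 + C) = q/(32 + C))
E = -1751 (E = (-940 - 811) + 0/(32 + 53) = -1751 + 0/85 = -1751 + 0*(1/85) = -1751 + 0 = -1751)
-E = -1*(-1751) = 1751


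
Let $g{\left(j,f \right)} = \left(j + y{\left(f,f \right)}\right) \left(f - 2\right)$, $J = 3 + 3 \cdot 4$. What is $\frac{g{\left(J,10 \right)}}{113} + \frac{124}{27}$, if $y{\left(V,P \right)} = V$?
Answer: $\frac{19412}{3051} \approx 6.3625$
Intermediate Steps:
$J = 15$ ($J = 3 + 12 = 15$)
$g{\left(j,f \right)} = \left(-2 + f\right) \left(f + j\right)$ ($g{\left(j,f \right)} = \left(j + f\right) \left(f - 2\right) = \left(f + j\right) \left(-2 + f\right) = \left(-2 + f\right) \left(f + j\right)$)
$\frac{g{\left(J,10 \right)}}{113} + \frac{124}{27} = \frac{10^{2} - 20 - 30 + 10 \cdot 15}{113} + \frac{124}{27} = \left(100 - 20 - 30 + 150\right) \frac{1}{113} + 124 \cdot \frac{1}{27} = 200 \cdot \frac{1}{113} + \frac{124}{27} = \frac{200}{113} + \frac{124}{27} = \frac{19412}{3051}$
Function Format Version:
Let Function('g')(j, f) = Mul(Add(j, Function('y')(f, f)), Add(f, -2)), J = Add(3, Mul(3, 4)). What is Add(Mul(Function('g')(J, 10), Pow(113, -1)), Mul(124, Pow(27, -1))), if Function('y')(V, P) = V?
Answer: Rational(19412, 3051) ≈ 6.3625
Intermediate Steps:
J = 15 (J = Add(3, 12) = 15)
Function('g')(j, f) = Mul(Add(-2, f), Add(f, j)) (Function('g')(j, f) = Mul(Add(j, f), Add(f, -2)) = Mul(Add(f, j), Add(-2, f)) = Mul(Add(-2, f), Add(f, j)))
Add(Mul(Function('g')(J, 10), Pow(113, -1)), Mul(124, Pow(27, -1))) = Add(Mul(Add(Pow(10, 2), Mul(-2, 10), Mul(-2, 15), Mul(10, 15)), Pow(113, -1)), Mul(124, Pow(27, -1))) = Add(Mul(Add(100, -20, -30, 150), Rational(1, 113)), Mul(124, Rational(1, 27))) = Add(Mul(200, Rational(1, 113)), Rational(124, 27)) = Add(Rational(200, 113), Rational(124, 27)) = Rational(19412, 3051)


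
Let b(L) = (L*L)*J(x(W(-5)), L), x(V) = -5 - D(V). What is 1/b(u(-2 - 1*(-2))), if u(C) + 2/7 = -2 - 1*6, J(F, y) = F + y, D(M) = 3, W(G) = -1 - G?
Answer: -343/383496 ≈ -0.00089440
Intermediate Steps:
x(V) = -8 (x(V) = -5 - 1*3 = -5 - 3 = -8)
u(C) = -58/7 (u(C) = -2/7 + (-2 - 1*6) = -2/7 + (-2 - 6) = -2/7 - 8 = -58/7)
b(L) = L²*(-8 + L) (b(L) = (L*L)*(-8 + L) = L²*(-8 + L))
1/b(u(-2 - 1*(-2))) = 1/((-58/7)²*(-8 - 58/7)) = 1/((3364/49)*(-114/7)) = 1/(-383496/343) = -343/383496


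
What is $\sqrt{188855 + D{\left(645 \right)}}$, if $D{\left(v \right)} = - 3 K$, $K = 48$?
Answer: $\sqrt{188711} \approx 434.41$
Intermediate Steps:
$D{\left(v \right)} = -144$ ($D{\left(v \right)} = \left(-3\right) 48 = -144$)
$\sqrt{188855 + D{\left(645 \right)}} = \sqrt{188855 - 144} = \sqrt{188711}$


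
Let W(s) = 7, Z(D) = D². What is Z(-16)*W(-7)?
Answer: 1792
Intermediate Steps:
Z(-16)*W(-7) = (-16)²*7 = 256*7 = 1792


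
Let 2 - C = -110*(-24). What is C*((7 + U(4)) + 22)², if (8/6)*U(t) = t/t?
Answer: -18678359/8 ≈ -2.3348e+6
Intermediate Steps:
U(t) = ¾ (U(t) = 3*(t/t)/4 = (¾)*1 = ¾)
C = -2638 (C = 2 - (-110)*(-24) = 2 - 1*2640 = 2 - 2640 = -2638)
C*((7 + U(4)) + 22)² = -2638*((7 + ¾) + 22)² = -2638*(31/4 + 22)² = -2638*(119/4)² = -2638*14161/16 = -18678359/8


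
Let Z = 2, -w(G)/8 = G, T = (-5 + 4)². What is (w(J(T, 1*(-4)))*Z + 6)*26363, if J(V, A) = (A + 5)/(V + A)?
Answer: 896342/3 ≈ 2.9878e+5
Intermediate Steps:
T = 1 (T = (-1)² = 1)
J(V, A) = (5 + A)/(A + V)
w(G) = -8*G
(w(J(T, 1*(-4)))*Z + 6)*26363 = (-8*(5 + 1*(-4))/(1*(-4) + 1)*2 + 6)*26363 = (-8*(5 - 4)/(-4 + 1)*2 + 6)*26363 = (-8/(-3)*2 + 6)*26363 = (-(-8)/3*2 + 6)*26363 = (-8*(-⅓)*2 + 6)*26363 = ((8/3)*2 + 6)*26363 = (16/3 + 6)*26363 = (34/3)*26363 = 896342/3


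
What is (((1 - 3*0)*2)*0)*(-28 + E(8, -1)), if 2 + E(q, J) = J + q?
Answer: 0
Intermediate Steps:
E(q, J) = -2 + J + q (E(q, J) = -2 + (J + q) = -2 + J + q)
(((1 - 3*0)*2)*0)*(-28 + E(8, -1)) = (((1 - 3*0)*2)*0)*(-28 + (-2 - 1 + 8)) = (((1 + 0)*2)*0)*(-28 + 5) = ((1*2)*0)*(-23) = (2*0)*(-23) = 0*(-23) = 0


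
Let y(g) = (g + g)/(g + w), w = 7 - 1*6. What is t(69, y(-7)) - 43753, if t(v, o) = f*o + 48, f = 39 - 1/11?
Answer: -1439269/33 ≈ -43614.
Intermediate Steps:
w = 1 (w = 7 - 6 = 1)
f = 428/11 (f = 39 - 1*1/11 = 39 - 1/11 = 428/11 ≈ 38.909)
y(g) = 2*g/(1 + g) (y(g) = (g + g)/(g + 1) = (2*g)/(1 + g) = 2*g/(1 + g))
t(v, o) = 48 + 428*o/11 (t(v, o) = 428*o/11 + 48 = 48 + 428*o/11)
t(69, y(-7)) - 43753 = (48 + 428*(2*(-7)/(1 - 7))/11) - 43753 = (48 + 428*(2*(-7)/(-6))/11) - 43753 = (48 + 428*(2*(-7)*(-⅙))/11) - 43753 = (48 + (428/11)*(7/3)) - 43753 = (48 + 2996/33) - 43753 = 4580/33 - 43753 = -1439269/33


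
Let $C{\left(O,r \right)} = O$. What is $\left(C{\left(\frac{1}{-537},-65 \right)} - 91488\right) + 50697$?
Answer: $- \frac{21904768}{537} \approx -40791.0$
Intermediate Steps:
$\left(C{\left(\frac{1}{-537},-65 \right)} - 91488\right) + 50697 = \left(\frac{1}{-537} - 91488\right) + 50697 = \left(- \frac{1}{537} - 91488\right) + 50697 = - \frac{49129057}{537} + 50697 = - \frac{21904768}{537}$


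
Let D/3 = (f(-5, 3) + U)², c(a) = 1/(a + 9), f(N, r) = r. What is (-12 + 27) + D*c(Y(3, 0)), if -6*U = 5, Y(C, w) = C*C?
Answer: 3409/216 ≈ 15.782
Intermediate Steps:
Y(C, w) = C²
U = -⅚ (U = -⅙*5 = -⅚ ≈ -0.83333)
c(a) = 1/(9 + a)
D = 169/12 (D = 3*(3 - ⅚)² = 3*(13/6)² = 3*(169/36) = 169/12 ≈ 14.083)
(-12 + 27) + D*c(Y(3, 0)) = (-12 + 27) + 169/(12*(9 + 3²)) = 15 + 169/(12*(9 + 9)) = 15 + (169/12)/18 = 15 + (169/12)*(1/18) = 15 + 169/216 = 3409/216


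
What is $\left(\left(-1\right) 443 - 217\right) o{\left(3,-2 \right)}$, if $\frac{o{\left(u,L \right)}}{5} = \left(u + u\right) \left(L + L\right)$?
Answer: $79200$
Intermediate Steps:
$o{\left(u,L \right)} = 20 L u$ ($o{\left(u,L \right)} = 5 \left(u + u\right) \left(L + L\right) = 5 \cdot 2 u 2 L = 5 \cdot 4 L u = 20 L u$)
$\left(\left(-1\right) 443 - 217\right) o{\left(3,-2 \right)} = \left(\left(-1\right) 443 - 217\right) 20 \left(-2\right) 3 = \left(-443 - 217\right) \left(-120\right) = \left(-660\right) \left(-120\right) = 79200$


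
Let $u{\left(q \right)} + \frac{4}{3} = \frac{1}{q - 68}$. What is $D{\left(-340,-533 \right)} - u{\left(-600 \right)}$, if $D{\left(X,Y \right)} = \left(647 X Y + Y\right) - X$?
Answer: $\frac{234967293263}{2004} \approx 1.1725 \cdot 10^{8}$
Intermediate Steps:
$D{\left(X,Y \right)} = Y - X + 647 X Y$ ($D{\left(X,Y \right)} = \left(647 X Y + Y\right) - X = \left(Y + 647 X Y\right) - X = Y - X + 647 X Y$)
$u{\left(q \right)} = - \frac{4}{3} + \frac{1}{-68 + q}$ ($u{\left(q \right)} = - \frac{4}{3} + \frac{1}{q - 68} = - \frac{4}{3} + \frac{1}{-68 + q}$)
$D{\left(-340,-533 \right)} - u{\left(-600 \right)} = \left(-533 - -340 + 647 \left(-340\right) \left(-533\right)\right) - \frac{275 - -2400}{3 \left(-68 - 600\right)} = \left(-533 + 340 + 117249340\right) - \frac{275 + 2400}{3 \left(-668\right)} = 117249147 - \frac{1}{3} \left(- \frac{1}{668}\right) 2675 = 117249147 - - \frac{2675}{2004} = 117249147 + \frac{2675}{2004} = \frac{234967293263}{2004}$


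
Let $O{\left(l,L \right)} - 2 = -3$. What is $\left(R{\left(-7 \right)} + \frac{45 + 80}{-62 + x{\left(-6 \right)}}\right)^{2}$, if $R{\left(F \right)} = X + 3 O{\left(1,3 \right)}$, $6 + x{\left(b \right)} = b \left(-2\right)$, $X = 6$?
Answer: $\frac{1849}{3136} \approx 0.5896$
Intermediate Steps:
$x{\left(b \right)} = -6 - 2 b$ ($x{\left(b \right)} = -6 + b \left(-2\right) = -6 - 2 b$)
$O{\left(l,L \right)} = -1$ ($O{\left(l,L \right)} = 2 - 3 = -1$)
$R{\left(F \right)} = 3$ ($R{\left(F \right)} = 6 + 3 \left(-1\right) = 6 - 3 = 3$)
$\left(R{\left(-7 \right)} + \frac{45 + 80}{-62 + x{\left(-6 \right)}}\right)^{2} = \left(3 + \frac{45 + 80}{-62 - -6}\right)^{2} = \left(3 + \frac{125}{-62 + \left(-6 + 12\right)}\right)^{2} = \left(3 + \frac{125}{-62 + 6}\right)^{2} = \left(3 + \frac{125}{-56}\right)^{2} = \left(3 + 125 \left(- \frac{1}{56}\right)\right)^{2} = \left(3 - \frac{125}{56}\right)^{2} = \left(\frac{43}{56}\right)^{2} = \frac{1849}{3136}$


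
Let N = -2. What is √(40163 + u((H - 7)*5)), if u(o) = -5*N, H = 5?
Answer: √40173 ≈ 200.43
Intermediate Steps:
u(o) = 10 (u(o) = -5*(-2) = 10)
√(40163 + u((H - 7)*5)) = √(40163 + 10) = √40173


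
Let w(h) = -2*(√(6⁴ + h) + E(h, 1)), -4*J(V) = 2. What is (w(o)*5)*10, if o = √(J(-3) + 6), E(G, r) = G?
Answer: -50*√22 - 50*√(5184 + 2*√22) ≈ -3837.8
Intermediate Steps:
J(V) = -½ (J(V) = -¼*2 = -½)
o = √22/2 (o = √(-½ + 6) = √(11/2) = √22/2 ≈ 2.3452)
w(h) = -2*h - 2*√(1296 + h) (w(h) = -2*(√(6⁴ + h) + h) = -2*(√(1296 + h) + h) = -2*(h + √(1296 + h)) = -2*h - 2*√(1296 + h))
(w(o)*5)*10 = ((-√22 - 2*√(1296 + √22/2))*5)*10 = (-10*√(1296 + √22/2) - 5*√22)*10 = -100*√(1296 + √22/2) - 50*√22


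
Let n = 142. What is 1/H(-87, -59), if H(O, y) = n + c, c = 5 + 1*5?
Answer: 1/152 ≈ 0.0065789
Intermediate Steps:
c = 10 (c = 5 + 5 = 10)
H(O, y) = 152 (H(O, y) = 142 + 10 = 152)
1/H(-87, -59) = 1/152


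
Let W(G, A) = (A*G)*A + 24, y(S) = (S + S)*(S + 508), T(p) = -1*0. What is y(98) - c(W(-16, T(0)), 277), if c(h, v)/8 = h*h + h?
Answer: 113976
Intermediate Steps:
T(p) = 0
y(S) = 2*S*(508 + S) (y(S) = (2*S)*(508 + S) = 2*S*(508 + S))
W(G, A) = 24 + G*A² (W(G, A) = G*A² + 24 = 24 + G*A²)
c(h, v) = 8*h + 8*h² (c(h, v) = 8*(h*h + h) = 8*(h² + h) = 8*(h + h²) = 8*h + 8*h²)
y(98) - c(W(-16, T(0)), 277) = 2*98*(508 + 98) - 8*(24 - 16*0²)*(1 + (24 - 16*0²)) = 2*98*606 - 8*(24 - 16*0)*(1 + (24 - 16*0)) = 118776 - 8*(24 + 0)*(1 + (24 + 0)) = 118776 - 8*24*(1 + 24) = 118776 - 8*24*25 = 118776 - 1*4800 = 118776 - 4800 = 113976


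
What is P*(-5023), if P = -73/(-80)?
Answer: -366679/80 ≈ -4583.5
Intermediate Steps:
P = 73/80 (P = -73*(-1/80) = 73/80 ≈ 0.91250)
P*(-5023) = (73/80)*(-5023) = -366679/80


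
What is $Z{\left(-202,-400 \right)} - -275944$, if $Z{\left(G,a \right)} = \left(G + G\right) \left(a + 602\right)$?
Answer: $194336$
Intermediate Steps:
$Z{\left(G,a \right)} = 2 G \left(602 + a\right)$
$Z{\left(-202,-400 \right)} - -275944 = 2 \left(-202\right) \left(602 - 400\right) - -275944 = 2 \left(-202\right) 202 + 275944 = -81608 + 275944 = 194336$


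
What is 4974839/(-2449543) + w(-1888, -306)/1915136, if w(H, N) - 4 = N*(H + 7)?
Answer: -4058780403867/2345603991424 ≈ -1.7304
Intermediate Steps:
w(H, N) = 4 + N*(7 + H) (w(H, N) = 4 + N*(H + 7) = 4 + N*(7 + H))
4974839/(-2449543) + w(-1888, -306)/1915136 = 4974839/(-2449543) + (4 + 7*(-306) - 1888*(-306))/1915136 = 4974839*(-1/2449543) + (4 - 2142 + 577728)*(1/1915136) = -4974839/2449543 + 575590*(1/1915136) = -4974839/2449543 + 287795/957568 = -4058780403867/2345603991424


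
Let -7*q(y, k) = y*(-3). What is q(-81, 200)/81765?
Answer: -27/63595 ≈ -0.00042456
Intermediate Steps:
q(y, k) = 3*y/7 (q(y, k) = -y*(-3)/7 = -(-3)*y/7 = 3*y/7)
q(-81, 200)/81765 = ((3/7)*(-81))/81765 = -243/7*1/81765 = -27/63595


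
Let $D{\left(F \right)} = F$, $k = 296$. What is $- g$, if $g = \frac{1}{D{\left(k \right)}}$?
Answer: $- \frac{1}{296} \approx -0.0033784$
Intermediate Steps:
$g = \frac{1}{296} \approx 0.0033784$
$- g = \left(-1\right) \frac{1}{296} = - \frac{1}{296}$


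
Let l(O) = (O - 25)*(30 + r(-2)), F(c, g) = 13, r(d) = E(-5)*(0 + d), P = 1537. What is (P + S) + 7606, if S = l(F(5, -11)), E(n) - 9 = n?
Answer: 8879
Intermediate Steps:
E(n) = 9 + n
r(d) = 4*d (r(d) = (9 - 5)*(0 + d) = 4*d)
l(O) = -550 + 22*O (l(O) = (O - 25)*(30 + 4*(-2)) = (-25 + O)*(30 - 8) = (-25 + O)*22 = -550 + 22*O)
S = -264 (S = -550 + 22*13 = -550 + 286 = -264)
(P + S) + 7606 = (1537 - 264) + 7606 = 1273 + 7606 = 8879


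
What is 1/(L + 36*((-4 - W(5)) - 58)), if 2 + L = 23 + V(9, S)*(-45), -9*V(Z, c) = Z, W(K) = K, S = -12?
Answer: -1/2346 ≈ -0.00042626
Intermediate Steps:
V(Z, c) = -Z/9
L = 66 (L = -2 + (23 - ⅑*9*(-45)) = -2 + (23 - 1*(-45)) = -2 + (23 + 45) = -2 + 68 = 66)
1/(L + 36*((-4 - W(5)) - 58)) = 1/(66 + 36*((-4 - 1*5) - 58)) = 1/(66 + 36*((-4 - 5) - 58)) = 1/(66 + 36*(-9 - 58)) = 1/(66 + 36*(-67)) = 1/(66 - 2412) = 1/(-2346) = -1/2346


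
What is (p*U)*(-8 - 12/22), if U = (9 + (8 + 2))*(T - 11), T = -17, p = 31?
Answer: 1550248/11 ≈ 1.4093e+5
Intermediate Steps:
U = -532 (U = (9 + (8 + 2))*(-17 - 11) = (9 + 10)*(-28) = 19*(-28) = -532)
(p*U)*(-8 - 12/22) = (31*(-532))*(-8 - 12/22) = -16492*(-8 - 12*1/22) = -16492*(-8 - 6/11) = -16492*(-94/11) = 1550248/11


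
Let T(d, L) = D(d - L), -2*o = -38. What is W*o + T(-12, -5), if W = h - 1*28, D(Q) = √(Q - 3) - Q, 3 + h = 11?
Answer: -373 + I*√10 ≈ -373.0 + 3.1623*I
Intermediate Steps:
o = 19 (o = -½*(-38) = 19)
h = 8 (h = -3 + 11 = 8)
D(Q) = √(-3 + Q) - Q
T(d, L) = L + √(-3 + d - L) - d (T(d, L) = √(-3 + (d - L)) - (d - L) = √(-3 + d - L) + (L - d) = L + √(-3 + d - L) - d)
W = -20 (W = 8 - 1*28 = 8 - 28 = -20)
W*o + T(-12, -5) = -20*19 + (-5 + √(-3 - 12 - 1*(-5)) - 1*(-12)) = -380 + (-5 + √(-3 - 12 + 5) + 12) = -380 + (-5 + √(-10) + 12) = -380 + (-5 + I*√10 + 12) = -380 + (7 + I*√10) = -373 + I*√10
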